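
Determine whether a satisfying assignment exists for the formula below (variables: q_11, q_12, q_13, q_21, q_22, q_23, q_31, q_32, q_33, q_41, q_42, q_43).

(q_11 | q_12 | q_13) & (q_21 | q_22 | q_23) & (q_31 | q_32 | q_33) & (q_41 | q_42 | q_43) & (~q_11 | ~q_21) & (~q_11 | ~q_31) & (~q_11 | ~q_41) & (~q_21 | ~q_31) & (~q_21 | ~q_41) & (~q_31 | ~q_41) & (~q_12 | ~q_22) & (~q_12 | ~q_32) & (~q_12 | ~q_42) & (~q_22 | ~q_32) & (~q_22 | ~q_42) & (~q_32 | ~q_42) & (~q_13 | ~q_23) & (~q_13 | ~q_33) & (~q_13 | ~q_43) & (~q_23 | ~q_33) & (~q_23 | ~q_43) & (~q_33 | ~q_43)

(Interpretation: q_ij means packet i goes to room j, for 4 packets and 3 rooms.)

No

Try q_11 = 0.
Try q_12 = 1.
From the singleton clause (~q_22), q_22 = 0.
From the singleton clause (~q_32), q_32 = 0.
From the singleton clause (~q_42), q_42 = 0.
Try q_21 = 1.
From the singleton clause (~q_31), q_31 = 0.
From the singleton clause (q_33), q_33 = 1.
From the singleton clause (~q_41), q_41 = 0.
From the singleton clause (q_43), q_43 = 1.
But (~q_43) is also a unit clause — contradiction.
That branch fails; take q_21 = 0 instead.
From the singleton clause (q_23), q_23 = 1.
From the singleton clause (~q_13), q_13 = 0.
From the singleton clause (~q_33), q_33 = 0.
From the singleton clause (q_31), q_31 = 1.
From the singleton clause (~q_41), q_41 = 0.
From the singleton clause (q_43), q_43 = 1.
But (~q_43) is also a unit clause — contradiction.
Both values of q_21 lead to a conflict.
That branch fails; take q_12 = 0 instead.
From the singleton clause (q_13), q_13 = 1.
From the singleton clause (~q_23), q_23 = 0.
From the singleton clause (~q_33), q_33 = 0.
From the singleton clause (~q_43), q_43 = 0.
Try q_21 = 1.
From the singleton clause (~q_31), q_31 = 0.
From the singleton clause (q_32), q_32 = 1.
From the singleton clause (~q_41), q_41 = 0.
From the singleton clause (q_42), q_42 = 1.
But (~q_42) is also a unit clause — contradiction.
That branch fails; take q_21 = 0 instead.
From the singleton clause (q_22), q_22 = 1.
From the singleton clause (~q_32), q_32 = 0.
From the singleton clause (q_31), q_31 = 1.
From the singleton clause (~q_41), q_41 = 0.
From the singleton clause (q_42), q_42 = 1.
But (~q_42) is also a unit clause — contradiction.
Both values of q_21 lead to a conflict.
Both values of q_12 lead to a conflict.
That branch fails; take q_11 = 1 instead.
From the singleton clause (~q_21), q_21 = 0.
From the singleton clause (~q_31), q_31 = 0.
From the singleton clause (~q_41), q_41 = 0.
Try q_22 = 1.
From the singleton clause (~q_12), q_12 = 0.
From the singleton clause (~q_32), q_32 = 0.
From the singleton clause (q_33), q_33 = 1.
From the singleton clause (~q_42), q_42 = 0.
From the singleton clause (q_43), q_43 = 1.
But (~q_43) is also a unit clause — contradiction.
That branch fails; take q_22 = 0 instead.
From the singleton clause (q_23), q_23 = 1.
From the singleton clause (~q_13), q_13 = 0.
From the singleton clause (~q_33), q_33 = 0.
From the singleton clause (q_32), q_32 = 1.
From the singleton clause (~q_12), q_12 = 0.
From the singleton clause (~q_42), q_42 = 0.
From the singleton clause (q_43), q_43 = 1.
But (~q_43) is also a unit clause — contradiction.
Both values of q_22 lead to a conflict.
Both values of q_11 lead to a conflict.
No assignment satisfies every clause.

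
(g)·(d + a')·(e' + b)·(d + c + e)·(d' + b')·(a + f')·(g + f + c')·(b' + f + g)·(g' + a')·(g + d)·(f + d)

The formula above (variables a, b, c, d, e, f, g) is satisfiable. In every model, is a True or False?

Suppose a = 1.
Unit clause (g) forces g = 1.
Now (g') is unsatisfied and unit — conflict.
So every satisfying assignment has a = False.

False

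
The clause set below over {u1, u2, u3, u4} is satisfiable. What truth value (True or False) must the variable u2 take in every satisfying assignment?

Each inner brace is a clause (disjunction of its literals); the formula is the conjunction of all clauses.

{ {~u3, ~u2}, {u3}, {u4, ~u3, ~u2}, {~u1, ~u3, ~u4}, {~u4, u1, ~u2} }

Suppose u2 = 1.
The clause (~u3) is unit, so u3 = 0.
But (u3) is also a unit clause — contradiction.
So every satisfying assignment has u2 = False.

False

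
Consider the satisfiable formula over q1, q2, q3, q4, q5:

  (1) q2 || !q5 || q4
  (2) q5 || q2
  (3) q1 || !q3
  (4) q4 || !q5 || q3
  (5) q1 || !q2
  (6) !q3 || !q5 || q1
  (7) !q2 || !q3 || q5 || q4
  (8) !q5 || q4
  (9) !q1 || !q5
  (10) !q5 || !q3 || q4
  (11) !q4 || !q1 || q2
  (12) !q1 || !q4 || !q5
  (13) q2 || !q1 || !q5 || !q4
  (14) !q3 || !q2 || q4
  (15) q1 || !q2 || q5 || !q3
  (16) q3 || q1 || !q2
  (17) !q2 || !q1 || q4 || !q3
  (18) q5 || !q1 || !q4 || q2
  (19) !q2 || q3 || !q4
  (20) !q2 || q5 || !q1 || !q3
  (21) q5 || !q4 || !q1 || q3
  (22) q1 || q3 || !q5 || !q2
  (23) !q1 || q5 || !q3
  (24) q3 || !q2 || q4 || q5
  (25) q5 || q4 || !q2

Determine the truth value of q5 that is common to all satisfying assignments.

True

Suppose q5 = false.
Unit clause (q2) forces q2 = true.
Unit clause (q1) forces q1 = true.
Unit clause (!q3) forces q3 = false.
Unit clause (!q4) forces q4 = false.
But (q4) is also a unit clause — contradiction.
So every satisfying assignment has q5 = True.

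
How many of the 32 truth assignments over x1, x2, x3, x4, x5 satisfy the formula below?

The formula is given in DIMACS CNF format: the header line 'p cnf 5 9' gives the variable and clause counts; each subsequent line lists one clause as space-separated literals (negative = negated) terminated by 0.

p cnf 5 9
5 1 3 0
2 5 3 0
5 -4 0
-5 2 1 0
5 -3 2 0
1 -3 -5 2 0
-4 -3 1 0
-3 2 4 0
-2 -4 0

There are 2^5 = 32 truth assignments over (x1, x2, x3, x4, x5).
Split on x3. With x3 = True, the clauses containing x3 are satisfied and ¬x3 drops from the rest; 5 of the 2^4 = 16 assignments to the other variables satisfy what remains.
With x3 = False, by the same count on the reduced clause set, 5 assignments work.
Total: 5 + 5 = 10.

10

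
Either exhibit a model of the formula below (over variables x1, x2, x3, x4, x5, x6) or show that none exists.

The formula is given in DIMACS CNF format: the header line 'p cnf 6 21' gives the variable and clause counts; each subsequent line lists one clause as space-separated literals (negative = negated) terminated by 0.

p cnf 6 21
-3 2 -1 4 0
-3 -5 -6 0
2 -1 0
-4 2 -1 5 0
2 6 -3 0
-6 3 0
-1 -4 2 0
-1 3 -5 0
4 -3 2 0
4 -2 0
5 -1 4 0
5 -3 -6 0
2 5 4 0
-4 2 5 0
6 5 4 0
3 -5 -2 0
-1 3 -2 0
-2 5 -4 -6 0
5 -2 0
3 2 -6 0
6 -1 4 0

Suppose x2 = True.
(x4) alone gives x4 = True.
(x5) alone gives x5 = True.
(x3) alone gives x3 = True.
(¬x6) alone gives x6 = False.
All clauses hold; x1 can take either value.

x1 ↦ False,  x2 ↦ True,  x3 ↦ True,  x4 ↦ True,  x5 ↦ True,  x6 ↦ False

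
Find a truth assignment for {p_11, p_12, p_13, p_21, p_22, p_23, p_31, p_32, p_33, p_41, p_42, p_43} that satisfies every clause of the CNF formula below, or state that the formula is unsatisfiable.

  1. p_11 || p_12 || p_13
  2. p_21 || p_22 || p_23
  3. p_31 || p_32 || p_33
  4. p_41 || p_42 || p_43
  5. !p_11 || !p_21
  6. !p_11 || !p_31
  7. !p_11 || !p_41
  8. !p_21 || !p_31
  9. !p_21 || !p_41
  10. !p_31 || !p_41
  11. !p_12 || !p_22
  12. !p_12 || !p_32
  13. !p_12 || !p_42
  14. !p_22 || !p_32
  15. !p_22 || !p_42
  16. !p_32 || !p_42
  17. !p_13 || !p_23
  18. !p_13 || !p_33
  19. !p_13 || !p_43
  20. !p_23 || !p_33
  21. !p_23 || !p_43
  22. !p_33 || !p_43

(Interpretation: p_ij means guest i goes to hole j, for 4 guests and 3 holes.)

Branch on p_11: set p_11 = false.
Branch on p_12: set p_12 = true.
(!p_22) alone gives p_22 = false.
(!p_32) alone gives p_32 = false.
(!p_42) alone gives p_42 = false.
Branch on p_21: set p_21 = true.
(!p_31) alone gives p_31 = false.
(p_33) alone gives p_33 = true.
(!p_41) alone gives p_41 = false.
(p_43) alone gives p_43 = true.
That conflicts with the unit clause (!p_43).
Undo p_21 and try p_21 = false.
(p_23) alone gives p_23 = true.
(!p_13) alone gives p_13 = false.
(!p_33) alone gives p_33 = false.
(p_31) alone gives p_31 = true.
(!p_41) alone gives p_41 = false.
(p_43) alone gives p_43 = true.
That conflicts with the unit clause (!p_43).
Either choice for p_21 ends in contradiction.
Undo p_12 and try p_12 = false.
(p_13) alone gives p_13 = true.
(!p_23) alone gives p_23 = false.
(!p_33) alone gives p_33 = false.
(!p_43) alone gives p_43 = false.
Branch on p_21: set p_21 = true.
(!p_31) alone gives p_31 = false.
(p_32) alone gives p_32 = true.
(!p_41) alone gives p_41 = false.
(p_42) alone gives p_42 = true.
That conflicts with the unit clause (!p_42).
Undo p_21 and try p_21 = false.
(p_22) alone gives p_22 = true.
(!p_32) alone gives p_32 = false.
(p_31) alone gives p_31 = true.
(!p_41) alone gives p_41 = false.
(p_42) alone gives p_42 = true.
That conflicts with the unit clause (!p_42).
Either choice for p_21 ends in contradiction.
Either choice for p_12 ends in contradiction.
Undo p_11 and try p_11 = true.
(!p_21) alone gives p_21 = false.
(!p_31) alone gives p_31 = false.
(!p_41) alone gives p_41 = false.
Branch on p_22: set p_22 = true.
(!p_12) alone gives p_12 = false.
(!p_32) alone gives p_32 = false.
(p_33) alone gives p_33 = true.
(!p_42) alone gives p_42 = false.
(p_43) alone gives p_43 = true.
That conflicts with the unit clause (!p_43).
Undo p_22 and try p_22 = false.
(p_23) alone gives p_23 = true.
(!p_13) alone gives p_13 = false.
(!p_33) alone gives p_33 = false.
(p_32) alone gives p_32 = true.
(!p_12) alone gives p_12 = false.
(!p_42) alone gives p_42 = false.
(p_43) alone gives p_43 = true.
That conflicts with the unit clause (!p_43).
Either choice for p_22 ends in contradiction.
Either choice for p_11 ends in contradiction.

UNSATISFIABLE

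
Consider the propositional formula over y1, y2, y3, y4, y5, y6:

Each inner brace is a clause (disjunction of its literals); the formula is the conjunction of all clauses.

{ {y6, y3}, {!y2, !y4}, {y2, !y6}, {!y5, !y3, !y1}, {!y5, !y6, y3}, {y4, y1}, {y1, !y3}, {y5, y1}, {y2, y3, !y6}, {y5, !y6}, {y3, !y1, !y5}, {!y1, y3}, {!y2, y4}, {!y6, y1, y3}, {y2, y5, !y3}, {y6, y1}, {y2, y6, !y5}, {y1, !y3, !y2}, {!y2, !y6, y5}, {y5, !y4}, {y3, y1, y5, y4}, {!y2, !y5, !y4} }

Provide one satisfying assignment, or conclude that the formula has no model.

Case y6 = true:
(y2) alone gives y2 = true.
(!y4) alone gives y4 = false.
Now (y4) is unsatisfied and unit — conflict.
So y6 must be the other value — set y6 = false.
(y3) alone gives y3 = true.
(y1) alone gives y1 = true.
(!y5) alone gives y5 = false.
(y2) alone gives y2 = true.
(!y4) alone gives y4 = false.
Now (y4) is unsatisfied and unit — conflict.
Neither y6 = true nor y6 = false works.

UNSATISFIABLE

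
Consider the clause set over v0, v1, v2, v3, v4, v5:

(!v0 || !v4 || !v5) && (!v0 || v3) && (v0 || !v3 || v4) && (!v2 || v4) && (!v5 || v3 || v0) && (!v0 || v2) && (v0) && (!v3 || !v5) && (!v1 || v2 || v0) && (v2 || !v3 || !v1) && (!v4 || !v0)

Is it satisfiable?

No

(v0) alone gives v0 = true.
(v3) alone gives v3 = true.
(v2) alone gives v2 = true.
(v4) alone gives v4 = true.
But (!v4) is also a unit clause — contradiction.
No assignment satisfies every clause.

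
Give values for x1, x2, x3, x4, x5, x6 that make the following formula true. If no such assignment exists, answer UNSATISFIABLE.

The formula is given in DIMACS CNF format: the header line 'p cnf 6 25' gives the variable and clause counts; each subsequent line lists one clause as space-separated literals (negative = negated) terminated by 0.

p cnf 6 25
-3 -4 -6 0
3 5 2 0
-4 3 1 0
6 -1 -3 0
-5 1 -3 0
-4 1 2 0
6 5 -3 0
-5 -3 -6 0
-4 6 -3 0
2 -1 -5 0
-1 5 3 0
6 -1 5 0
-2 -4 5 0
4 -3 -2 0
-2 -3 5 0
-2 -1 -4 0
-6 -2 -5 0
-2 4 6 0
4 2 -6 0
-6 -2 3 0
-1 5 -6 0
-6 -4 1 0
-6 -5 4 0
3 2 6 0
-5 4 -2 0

Branch on x3: set x3 = False.
Branch on x5: set x5 = True.
Branch on x4: set x4 = False.
From the singleton clause (¬x6), x6 = False.
From the singleton clause (¬x2), x2 = False.
Now (x2) is unsatisfied and unit — conflict.
That branch fails; take x4 = True instead.
From the singleton clause (x1), x1 = True.
From the singleton clause (x2), x2 = True.
Now (¬x2) is unsatisfied and unit — conflict.
Either choice for x4 ends in contradiction.
That branch fails; take x5 = False instead.
From the singleton clause (x2), x2 = True.
From the singleton clause (¬x1), x1 = False.
From the singleton clause (¬x4), x4 = False.
From the singleton clause (x6), x6 = True.
Now (¬x6) is unsatisfied and unit — conflict.
Either choice for x5 ends in contradiction.
That branch fails; take x3 = True instead.
Branch on x4: set x4 = False.
From the singleton clause (¬x2), x2 = False.
From the singleton clause (¬x6), x6 = False.
From the singleton clause (¬x1), x1 = False.
From the singleton clause (¬x5), x5 = False.
Now (x5) is unsatisfied and unit — conflict.
That branch fails; take x4 = True instead.
From the singleton clause (¬x6), x6 = False.
Now (x6) is unsatisfied and unit — conflict.
Either choice for x4 ends in contradiction.
Either choice for x3 ends in contradiction.

UNSATISFIABLE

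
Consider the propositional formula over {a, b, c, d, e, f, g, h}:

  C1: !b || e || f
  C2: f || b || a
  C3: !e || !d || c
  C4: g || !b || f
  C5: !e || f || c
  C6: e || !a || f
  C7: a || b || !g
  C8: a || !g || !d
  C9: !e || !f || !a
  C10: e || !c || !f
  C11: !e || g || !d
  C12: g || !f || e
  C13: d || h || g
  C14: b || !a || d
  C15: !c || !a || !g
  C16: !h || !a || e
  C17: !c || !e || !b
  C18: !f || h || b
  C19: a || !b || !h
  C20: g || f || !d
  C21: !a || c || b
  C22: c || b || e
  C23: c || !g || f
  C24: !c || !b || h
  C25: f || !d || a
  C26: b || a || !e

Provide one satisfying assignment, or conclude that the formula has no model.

Case b = true:
Case e = false:
(f) alone gives f = true.
(!c) alone gives c = false.
(g) alone gives g = true.
Case a = false:
(!d) alone gives d = false.
(!h) alone gives h = false.
All clauses are satisfied.

a ↦ false, b ↦ true, c ↦ false, d ↦ false, e ↦ false, f ↦ true, g ↦ true, h ↦ false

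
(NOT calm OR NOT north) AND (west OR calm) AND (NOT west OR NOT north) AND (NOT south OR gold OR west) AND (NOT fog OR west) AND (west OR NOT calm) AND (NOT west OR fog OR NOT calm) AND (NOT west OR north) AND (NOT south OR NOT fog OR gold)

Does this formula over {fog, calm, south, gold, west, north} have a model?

Try calm = false.
The clause (west) is unit, so west = true.
The clause (NOT north) is unit, so north = false.
That conflicts with the unit clause (north).
Undo calm and try calm = true.
The clause (NOT north) is unit, so north = false.
The clause (west) is unit, so west = true.
That conflicts with the unit clause (NOT west).
Either choice for calm ends in contradiction.
No assignment satisfies every clause.

No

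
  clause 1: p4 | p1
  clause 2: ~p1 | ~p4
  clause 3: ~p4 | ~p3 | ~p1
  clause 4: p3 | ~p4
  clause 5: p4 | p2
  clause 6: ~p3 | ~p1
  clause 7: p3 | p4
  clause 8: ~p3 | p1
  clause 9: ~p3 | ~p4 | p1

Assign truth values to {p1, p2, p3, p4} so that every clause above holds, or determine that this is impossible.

Branch on p4: set p4 = 1.
(~p1) alone gives p1 = 0.
(p3) alone gives p3 = 1.
Now (~p3) is unsatisfied and unit — conflict.
So p4 must be the other value — set p4 = 0.
(p1) alone gives p1 = 1.
(p2) alone gives p2 = 1.
(~p3) alone gives p3 = 0.
Now (p3) is unsatisfied and unit — conflict.
Neither p4 = 1 nor p4 = 0 works.

UNSATISFIABLE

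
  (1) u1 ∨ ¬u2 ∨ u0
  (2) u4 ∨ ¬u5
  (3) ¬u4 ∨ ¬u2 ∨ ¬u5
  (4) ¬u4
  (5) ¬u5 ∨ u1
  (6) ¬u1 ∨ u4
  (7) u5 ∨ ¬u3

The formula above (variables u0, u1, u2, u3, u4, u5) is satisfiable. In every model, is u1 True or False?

Suppose u1 = True.
Unit clause (¬u4) forces u4 = False.
Now (u4) is unsatisfied and unit — conflict.
So every satisfying assignment has u1 = False.

False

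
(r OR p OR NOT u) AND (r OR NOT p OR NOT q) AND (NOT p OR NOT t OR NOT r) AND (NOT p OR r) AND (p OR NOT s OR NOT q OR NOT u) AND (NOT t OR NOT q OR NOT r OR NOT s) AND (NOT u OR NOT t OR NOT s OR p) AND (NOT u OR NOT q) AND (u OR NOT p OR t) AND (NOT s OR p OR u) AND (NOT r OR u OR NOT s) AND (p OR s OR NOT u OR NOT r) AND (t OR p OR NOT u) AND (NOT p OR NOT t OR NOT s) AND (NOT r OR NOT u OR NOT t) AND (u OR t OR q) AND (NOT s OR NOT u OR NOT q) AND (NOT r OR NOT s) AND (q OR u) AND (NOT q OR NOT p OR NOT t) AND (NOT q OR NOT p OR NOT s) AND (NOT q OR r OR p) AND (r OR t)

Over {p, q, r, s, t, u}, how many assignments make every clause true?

There are 2^6 = 64 truth assignments over (p, q, r, s, t, u).
Split on r. With r = true, the clauses containing r are satisfied and NOT r drops from the rest; 3 of the 2^5 = 32 assignments to the other variables satisfy what remains.
With r = false, by the same count on the reduced clause set, 0 assignments work.
(One model: p=F, q=T, r=T, s=F, t=F, u=F.)
Total: 3 + 0 = 3.

3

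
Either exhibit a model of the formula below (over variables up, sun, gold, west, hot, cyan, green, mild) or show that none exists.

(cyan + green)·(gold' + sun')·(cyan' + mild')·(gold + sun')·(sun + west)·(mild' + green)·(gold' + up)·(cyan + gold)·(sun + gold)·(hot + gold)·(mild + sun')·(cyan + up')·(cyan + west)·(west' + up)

Suppose cyan = 1.
The clause (mild') is unit, so mild = 0.
The clause (sun') is unit, so sun = 0.
The clause (west) is unit, so west = 1.
The clause (gold) is unit, so gold = 1.
The clause (up) is unit, so up = 1.
No clause remains; hot, green are free.

up: 1; sun: 0; gold: 1; west: 1; hot: 0; cyan: 1; green: 1; mild: 0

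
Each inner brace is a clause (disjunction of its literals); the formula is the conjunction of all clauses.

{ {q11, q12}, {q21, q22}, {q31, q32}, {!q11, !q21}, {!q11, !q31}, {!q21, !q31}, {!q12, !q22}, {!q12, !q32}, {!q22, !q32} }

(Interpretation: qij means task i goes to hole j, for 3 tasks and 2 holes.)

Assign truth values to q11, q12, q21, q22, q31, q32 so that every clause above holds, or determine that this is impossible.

Branch on q11: set q11 = true.
The clause (!q21) is unit, so q21 = false.
The clause (q22) is unit, so q22 = true.
The clause (!q31) is unit, so q31 = false.
The clause (q32) is unit, so q32 = true.
But (!q32) is also a unit clause — contradiction.
Undo q11 and try q11 = false.
The clause (q12) is unit, so q12 = true.
The clause (!q22) is unit, so q22 = false.
The clause (q21) is unit, so q21 = true.
The clause (!q31) is unit, so q31 = false.
The clause (q32) is unit, so q32 = true.
But (!q32) is also a unit clause — contradiction.
Either choice for q11 ends in contradiction.

UNSATISFIABLE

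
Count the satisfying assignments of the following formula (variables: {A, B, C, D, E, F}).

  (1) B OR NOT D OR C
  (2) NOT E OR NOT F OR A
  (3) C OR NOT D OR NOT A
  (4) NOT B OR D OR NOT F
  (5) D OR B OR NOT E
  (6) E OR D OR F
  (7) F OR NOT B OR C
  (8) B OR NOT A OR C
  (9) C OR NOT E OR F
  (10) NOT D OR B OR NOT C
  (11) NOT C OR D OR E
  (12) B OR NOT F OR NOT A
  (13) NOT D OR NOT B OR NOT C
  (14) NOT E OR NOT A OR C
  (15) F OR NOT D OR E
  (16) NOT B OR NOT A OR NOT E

3

There are 2^6 = 64 truth assignments over (A, B, C, D, E, F).
Split on B. With B = true, the clauses containing B are satisfied and NOT B drops from the rest; 2 of the 2^5 = 32 assignments to the other variables satisfy what remains.
With B = false, by the same count on the reduced clause set, 1 assignment works.
Total: 2 + 1 = 3.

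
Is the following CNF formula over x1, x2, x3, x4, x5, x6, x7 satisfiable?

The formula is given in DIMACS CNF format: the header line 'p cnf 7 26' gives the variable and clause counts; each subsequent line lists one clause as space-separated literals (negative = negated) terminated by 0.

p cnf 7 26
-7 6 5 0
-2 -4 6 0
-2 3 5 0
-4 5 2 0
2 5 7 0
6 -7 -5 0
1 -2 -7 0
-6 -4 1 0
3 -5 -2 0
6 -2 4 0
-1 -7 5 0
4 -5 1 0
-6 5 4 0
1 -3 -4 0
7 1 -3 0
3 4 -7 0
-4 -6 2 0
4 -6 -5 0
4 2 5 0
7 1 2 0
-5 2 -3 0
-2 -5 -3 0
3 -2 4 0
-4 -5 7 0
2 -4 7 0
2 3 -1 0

Try x7 = False.
Try x2 = True.
Try x4 = True.
(x6) alone gives x6 = True.
(x1) alone gives x1 = True.
(¬x5) alone gives x5 = False.
(x3) alone gives x3 = True.
All clauses are satisfied.
A satisfying assignment: x1=True; x2=True; x3=True; x4=True; x5=False; x6=True; x7=False.

Yes, satisfiable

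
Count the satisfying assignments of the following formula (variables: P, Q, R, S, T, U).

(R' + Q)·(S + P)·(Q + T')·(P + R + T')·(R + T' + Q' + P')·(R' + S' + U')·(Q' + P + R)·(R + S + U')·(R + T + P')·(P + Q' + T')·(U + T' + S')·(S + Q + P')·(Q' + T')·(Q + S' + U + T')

There are 2^6 = 64 truth assignments over (P, Q, R, S, T, U).
Split on S. With S = 1, the clauses containing S are satisfied and S' drops from the rest; 4 of the 2^5 = 32 assignments to the other variables satisfy what remains.
With S = 0, by the same count on the reduced clause set, 2 assignments work.
(One model: P=F, Q=F, R=F, S=T, T=F, U=F.)
Total: 4 + 2 = 6.

6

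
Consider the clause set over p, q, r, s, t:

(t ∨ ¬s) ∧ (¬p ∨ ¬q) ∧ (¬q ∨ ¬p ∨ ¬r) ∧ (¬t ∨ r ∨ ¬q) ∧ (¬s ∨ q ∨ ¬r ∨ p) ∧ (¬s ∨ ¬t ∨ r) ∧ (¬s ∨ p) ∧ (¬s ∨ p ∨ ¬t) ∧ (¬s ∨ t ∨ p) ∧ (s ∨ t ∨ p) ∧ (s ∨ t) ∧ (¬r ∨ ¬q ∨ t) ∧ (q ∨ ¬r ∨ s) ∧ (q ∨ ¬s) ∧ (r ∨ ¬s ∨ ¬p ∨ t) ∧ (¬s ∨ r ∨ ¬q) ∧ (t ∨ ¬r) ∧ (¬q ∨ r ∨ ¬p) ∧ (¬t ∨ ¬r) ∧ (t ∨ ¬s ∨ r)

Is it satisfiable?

Try t = True.
(¬r) alone gives r = False.
(¬q) alone gives q = False.
(¬s) alone gives s = False.
All clauses hold; p can take either value.
A satisfying assignment: p=True; q=False; r=False; s=False; t=True.

Yes, satisfiable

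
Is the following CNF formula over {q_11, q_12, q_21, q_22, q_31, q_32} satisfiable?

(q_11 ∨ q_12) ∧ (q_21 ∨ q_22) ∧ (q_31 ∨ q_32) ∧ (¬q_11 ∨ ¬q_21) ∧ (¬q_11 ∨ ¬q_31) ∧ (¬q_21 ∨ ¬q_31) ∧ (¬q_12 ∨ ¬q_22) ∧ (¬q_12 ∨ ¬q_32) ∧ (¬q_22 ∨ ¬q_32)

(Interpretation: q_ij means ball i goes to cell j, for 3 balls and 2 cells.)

Case q_11 = True:
The clause (¬q_21) is unit, so q_21 = False.
The clause (q_22) is unit, so q_22 = True.
The clause (¬q_31) is unit, so q_31 = False.
The clause (q_32) is unit, so q_32 = True.
Now (¬q_32) is unsatisfied and unit — conflict.
That branch fails; take q_11 = False instead.
The clause (q_12) is unit, so q_12 = True.
The clause (¬q_22) is unit, so q_22 = False.
The clause (q_21) is unit, so q_21 = True.
The clause (¬q_31) is unit, so q_31 = False.
The clause (q_32) is unit, so q_32 = True.
Now (¬q_32) is unsatisfied and unit — conflict.
Either choice for q_11 ends in contradiction.
No assignment satisfies every clause.

Unsatisfiable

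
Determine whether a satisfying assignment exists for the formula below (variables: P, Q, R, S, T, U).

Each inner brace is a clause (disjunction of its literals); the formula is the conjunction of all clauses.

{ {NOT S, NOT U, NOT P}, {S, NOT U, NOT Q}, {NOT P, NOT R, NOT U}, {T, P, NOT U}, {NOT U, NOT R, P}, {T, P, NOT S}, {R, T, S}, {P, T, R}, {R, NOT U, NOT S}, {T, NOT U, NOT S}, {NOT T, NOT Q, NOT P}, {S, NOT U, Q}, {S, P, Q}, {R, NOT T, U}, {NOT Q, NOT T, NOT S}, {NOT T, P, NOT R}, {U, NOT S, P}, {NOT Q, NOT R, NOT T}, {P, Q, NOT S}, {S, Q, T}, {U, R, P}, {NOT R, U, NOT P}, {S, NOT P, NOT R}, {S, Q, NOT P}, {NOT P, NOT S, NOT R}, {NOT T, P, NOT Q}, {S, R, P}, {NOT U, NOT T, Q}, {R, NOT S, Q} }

Suppose S = true.
Suppose U = false.
(P) alone gives P = true.
(NOT R) alone gives R = false.
(NOT T) alone gives T = false.
(Q) alone gives Q = true.
This assignment satisfies each clause.
A satisfying assignment: P: true,  Q: true,  R: false,  S: true,  T: false,  U: false.

Yes, satisfiable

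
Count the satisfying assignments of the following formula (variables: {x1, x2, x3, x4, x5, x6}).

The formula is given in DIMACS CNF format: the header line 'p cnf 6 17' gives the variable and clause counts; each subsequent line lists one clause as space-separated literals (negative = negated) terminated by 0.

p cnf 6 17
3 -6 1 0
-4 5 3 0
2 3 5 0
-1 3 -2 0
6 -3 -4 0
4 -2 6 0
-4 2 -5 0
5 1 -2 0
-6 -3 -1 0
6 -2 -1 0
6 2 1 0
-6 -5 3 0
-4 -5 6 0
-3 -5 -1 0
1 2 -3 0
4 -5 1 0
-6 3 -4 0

There are 2^6 = 64 truth assignments over (x1, x2, x3, x4, x5, x6).
Split on x6. With x6 = True, the clauses containing x6 are satisfied and ¬x6 drops from the rest; 1 of the 2^5 = 32 assignments to the other variables satisfy what remains.
With x6 = False, by the same count on the reduced clause set, 2 assignments work.
Total: 1 + 2 = 3.

3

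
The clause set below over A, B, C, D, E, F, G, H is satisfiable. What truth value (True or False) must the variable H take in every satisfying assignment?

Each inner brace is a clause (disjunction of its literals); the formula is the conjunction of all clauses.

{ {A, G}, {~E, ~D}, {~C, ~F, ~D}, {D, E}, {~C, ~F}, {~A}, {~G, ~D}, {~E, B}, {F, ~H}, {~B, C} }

False

Suppose H = 1.
From the singleton clause (~A), A = 0.
From the singleton clause (G), G = 1.
From the singleton clause (~D), D = 0.
From the singleton clause (E), E = 1.
From the singleton clause (B), B = 1.
From the singleton clause (F), F = 1.
From the singleton clause (~C), C = 0.
That conflicts with the unit clause (C).
So every satisfying assignment has H = False.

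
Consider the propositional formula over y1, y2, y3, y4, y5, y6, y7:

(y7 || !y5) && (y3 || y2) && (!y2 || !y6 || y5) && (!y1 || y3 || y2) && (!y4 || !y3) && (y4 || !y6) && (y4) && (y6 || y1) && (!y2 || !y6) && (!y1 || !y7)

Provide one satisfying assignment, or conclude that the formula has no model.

From the singleton clause (y4), y4 = true.
From the singleton clause (!y3), y3 = false.
From the singleton clause (y2), y2 = true.
From the singleton clause (!y6), y6 = false.
From the singleton clause (y1), y1 = true.
From the singleton clause (!y7), y7 = false.
From the singleton clause (!y5), y5 = false.
Every clause now holds.

y1: true, y2: true, y3: false, y4: true, y5: false, y6: false, y7: false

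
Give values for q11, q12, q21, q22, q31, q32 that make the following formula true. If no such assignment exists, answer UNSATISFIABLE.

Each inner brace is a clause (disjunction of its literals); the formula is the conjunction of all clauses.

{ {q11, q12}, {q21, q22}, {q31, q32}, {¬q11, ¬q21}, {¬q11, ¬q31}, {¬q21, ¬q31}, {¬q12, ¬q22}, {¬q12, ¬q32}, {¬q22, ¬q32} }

Case q11 = True:
(¬q21) alone gives q21 = False.
(q22) alone gives q22 = True.
(¬q31) alone gives q31 = False.
(q32) alone gives q32 = True.
Now (¬q32) is unsatisfied and unit — conflict.
Undo q11 and try q11 = False.
(q12) alone gives q12 = True.
(¬q22) alone gives q22 = False.
(q21) alone gives q21 = True.
(¬q31) alone gives q31 = False.
(q32) alone gives q32 = True.
Now (¬q32) is unsatisfied and unit — conflict.
Either choice for q11 ends in contradiction.

UNSATISFIABLE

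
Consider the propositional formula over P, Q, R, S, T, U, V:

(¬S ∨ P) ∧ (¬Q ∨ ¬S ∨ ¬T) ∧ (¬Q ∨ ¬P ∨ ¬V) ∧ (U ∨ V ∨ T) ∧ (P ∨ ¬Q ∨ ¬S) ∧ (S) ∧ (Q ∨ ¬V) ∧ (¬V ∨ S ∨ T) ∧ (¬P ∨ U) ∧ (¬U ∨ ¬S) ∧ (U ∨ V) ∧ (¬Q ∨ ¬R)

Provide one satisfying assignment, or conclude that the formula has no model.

UNSATISFIABLE

From the singleton clause (S), S = True.
From the singleton clause (P), P = True.
From the singleton clause (U), U = True.
Now (¬U) is unsatisfied and unit — conflict.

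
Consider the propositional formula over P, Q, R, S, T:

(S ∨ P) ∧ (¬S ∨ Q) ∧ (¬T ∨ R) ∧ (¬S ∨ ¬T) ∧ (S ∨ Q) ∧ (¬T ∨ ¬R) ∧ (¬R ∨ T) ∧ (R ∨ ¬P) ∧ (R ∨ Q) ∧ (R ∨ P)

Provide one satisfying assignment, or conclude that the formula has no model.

Branch on S: set S = True.
The clause (Q) is unit, so Q = True.
The clause (¬T) is unit, so T = False.
The clause (¬R) is unit, so R = False.
The clause (¬P) is unit, so P = False.
Now (P) is unsatisfied and unit — conflict.
Undo S and try S = False.
The clause (P) is unit, so P = True.
The clause (Q) is unit, so Q = True.
The clause (R) is unit, so R = True.
The clause (¬T) is unit, so T = False.
Now (T) is unsatisfied and unit — conflict.
Either choice for S ends in contradiction.

UNSATISFIABLE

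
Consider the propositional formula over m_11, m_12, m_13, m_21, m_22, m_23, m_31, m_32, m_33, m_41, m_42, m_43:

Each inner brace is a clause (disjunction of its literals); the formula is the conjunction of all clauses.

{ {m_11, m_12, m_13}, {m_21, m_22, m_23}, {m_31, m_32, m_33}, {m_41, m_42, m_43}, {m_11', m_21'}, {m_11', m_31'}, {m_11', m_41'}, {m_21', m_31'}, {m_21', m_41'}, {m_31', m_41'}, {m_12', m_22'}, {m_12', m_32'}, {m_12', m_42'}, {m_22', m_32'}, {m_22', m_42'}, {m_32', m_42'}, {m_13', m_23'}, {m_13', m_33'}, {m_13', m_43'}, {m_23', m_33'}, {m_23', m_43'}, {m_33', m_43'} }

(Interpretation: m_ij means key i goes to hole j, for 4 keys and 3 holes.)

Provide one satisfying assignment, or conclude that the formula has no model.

Case m_11 = 0:
Case m_12 = 1:
(m_22') alone gives m_22 = 0.
(m_32') alone gives m_32 = 0.
(m_42') alone gives m_42 = 0.
Case m_21 = 1:
(m_31') alone gives m_31 = 0.
(m_33) alone gives m_33 = 1.
(m_41') alone gives m_41 = 0.
(m_43) alone gives m_43 = 1.
Now (m_43') is unsatisfied and unit — conflict.
That branch fails; take m_21 = 0 instead.
(m_23) alone gives m_23 = 1.
(m_13') alone gives m_13 = 0.
(m_33') alone gives m_33 = 0.
(m_31) alone gives m_31 = 1.
(m_41') alone gives m_41 = 0.
(m_43) alone gives m_43 = 1.
Now (m_43') is unsatisfied and unit — conflict.
Either choice for m_21 ends in contradiction.
That branch fails; take m_12 = 0 instead.
(m_13) alone gives m_13 = 1.
(m_23') alone gives m_23 = 0.
(m_33') alone gives m_33 = 0.
(m_43') alone gives m_43 = 0.
Case m_21 = 1:
(m_31') alone gives m_31 = 0.
(m_32) alone gives m_32 = 1.
(m_41') alone gives m_41 = 0.
(m_42) alone gives m_42 = 1.
Now (m_42') is unsatisfied and unit — conflict.
That branch fails; take m_21 = 0 instead.
(m_22) alone gives m_22 = 1.
(m_32') alone gives m_32 = 0.
(m_31) alone gives m_31 = 1.
(m_41') alone gives m_41 = 0.
(m_42) alone gives m_42 = 1.
Now (m_42') is unsatisfied and unit — conflict.
Either choice for m_21 ends in contradiction.
Either choice for m_12 ends in contradiction.
That branch fails; take m_11 = 1 instead.
(m_21') alone gives m_21 = 0.
(m_31') alone gives m_31 = 0.
(m_41') alone gives m_41 = 0.
Case m_22 = 1:
(m_12') alone gives m_12 = 0.
(m_32') alone gives m_32 = 0.
(m_33) alone gives m_33 = 1.
(m_42') alone gives m_42 = 0.
(m_43) alone gives m_43 = 1.
Now (m_43') is unsatisfied and unit — conflict.
That branch fails; take m_22 = 0 instead.
(m_23) alone gives m_23 = 1.
(m_13') alone gives m_13 = 0.
(m_33') alone gives m_33 = 0.
(m_32) alone gives m_32 = 1.
(m_12') alone gives m_12 = 0.
(m_42') alone gives m_42 = 0.
(m_43) alone gives m_43 = 1.
Now (m_43') is unsatisfied and unit — conflict.
Either choice for m_22 ends in contradiction.
Either choice for m_11 ends in contradiction.

UNSATISFIABLE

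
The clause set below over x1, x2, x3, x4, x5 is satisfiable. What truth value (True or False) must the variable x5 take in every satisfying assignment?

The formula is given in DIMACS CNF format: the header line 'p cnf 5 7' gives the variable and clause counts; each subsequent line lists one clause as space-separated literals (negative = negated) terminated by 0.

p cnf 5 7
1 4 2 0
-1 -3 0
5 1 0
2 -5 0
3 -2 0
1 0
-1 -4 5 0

Suppose x5 = True.
From the singleton clause (x2), x2 = True.
From the singleton clause (x3), x3 = True.
From the singleton clause (¬x1), x1 = False.
That conflicts with the unit clause (x1).
So every satisfying assignment has x5 = False.

False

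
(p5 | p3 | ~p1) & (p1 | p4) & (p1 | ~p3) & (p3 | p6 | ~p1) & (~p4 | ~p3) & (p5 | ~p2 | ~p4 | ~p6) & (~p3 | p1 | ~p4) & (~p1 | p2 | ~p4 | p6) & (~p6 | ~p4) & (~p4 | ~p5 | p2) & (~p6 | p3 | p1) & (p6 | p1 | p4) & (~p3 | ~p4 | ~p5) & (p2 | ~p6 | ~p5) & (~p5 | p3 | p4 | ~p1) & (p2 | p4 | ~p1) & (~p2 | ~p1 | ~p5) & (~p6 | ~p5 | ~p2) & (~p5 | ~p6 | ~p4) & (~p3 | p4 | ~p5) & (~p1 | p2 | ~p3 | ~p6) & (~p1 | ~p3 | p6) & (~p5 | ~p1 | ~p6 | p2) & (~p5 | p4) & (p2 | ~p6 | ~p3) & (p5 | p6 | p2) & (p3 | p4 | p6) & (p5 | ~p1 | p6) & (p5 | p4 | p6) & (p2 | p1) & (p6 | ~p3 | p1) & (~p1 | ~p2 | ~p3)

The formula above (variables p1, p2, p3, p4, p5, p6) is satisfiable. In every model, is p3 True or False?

Suppose p3 = 1.
The clause (p1) is unit, so p1 = 1.
The clause (~p4) is unit, so p4 = 0.
The clause (p2) is unit, so p2 = 1.
Now (~p2) is unsatisfied and unit — conflict.
So every satisfying assignment has p3 = False.

False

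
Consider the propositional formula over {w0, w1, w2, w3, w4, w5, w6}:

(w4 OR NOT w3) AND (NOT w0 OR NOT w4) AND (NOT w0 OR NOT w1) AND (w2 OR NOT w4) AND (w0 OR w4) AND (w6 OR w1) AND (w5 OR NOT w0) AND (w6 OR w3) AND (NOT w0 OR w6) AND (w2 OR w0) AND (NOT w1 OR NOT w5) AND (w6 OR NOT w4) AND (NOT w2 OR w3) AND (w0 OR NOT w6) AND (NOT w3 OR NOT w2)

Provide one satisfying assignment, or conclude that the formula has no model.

Suppose w4 = false.
The clause (NOT w3) is unit, so w3 = false.
The clause (w0) is unit, so w0 = true.
The clause (NOT w1) is unit, so w1 = false.
The clause (w6) is unit, so w6 = true.
The clause (w5) is unit, so w5 = true.
The clause (NOT w2) is unit, so w2 = false.
This assignment satisfies each clause.

w0=true; w1=false; w2=false; w3=false; w4=false; w5=true; w6=true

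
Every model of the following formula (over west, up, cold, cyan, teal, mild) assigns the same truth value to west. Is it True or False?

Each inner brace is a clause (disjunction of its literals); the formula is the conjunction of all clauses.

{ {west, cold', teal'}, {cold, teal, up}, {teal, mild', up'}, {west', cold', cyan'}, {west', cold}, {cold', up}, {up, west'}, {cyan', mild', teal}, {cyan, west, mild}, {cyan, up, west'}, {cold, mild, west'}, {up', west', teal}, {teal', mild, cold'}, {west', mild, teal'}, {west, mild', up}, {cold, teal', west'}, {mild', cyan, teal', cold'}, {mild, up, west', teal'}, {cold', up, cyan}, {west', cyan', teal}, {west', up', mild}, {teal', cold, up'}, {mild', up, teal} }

False

Suppose west = 1.
From the singleton clause (cold), cold = 1.
From the singleton clause (cyan'), cyan = 0.
From the singleton clause (up), up = 1.
From the singleton clause (teal), teal = 1.
From the singleton clause (mild), mild = 1.
But (mild') is also a unit clause — contradiction.
So every satisfying assignment has west = False.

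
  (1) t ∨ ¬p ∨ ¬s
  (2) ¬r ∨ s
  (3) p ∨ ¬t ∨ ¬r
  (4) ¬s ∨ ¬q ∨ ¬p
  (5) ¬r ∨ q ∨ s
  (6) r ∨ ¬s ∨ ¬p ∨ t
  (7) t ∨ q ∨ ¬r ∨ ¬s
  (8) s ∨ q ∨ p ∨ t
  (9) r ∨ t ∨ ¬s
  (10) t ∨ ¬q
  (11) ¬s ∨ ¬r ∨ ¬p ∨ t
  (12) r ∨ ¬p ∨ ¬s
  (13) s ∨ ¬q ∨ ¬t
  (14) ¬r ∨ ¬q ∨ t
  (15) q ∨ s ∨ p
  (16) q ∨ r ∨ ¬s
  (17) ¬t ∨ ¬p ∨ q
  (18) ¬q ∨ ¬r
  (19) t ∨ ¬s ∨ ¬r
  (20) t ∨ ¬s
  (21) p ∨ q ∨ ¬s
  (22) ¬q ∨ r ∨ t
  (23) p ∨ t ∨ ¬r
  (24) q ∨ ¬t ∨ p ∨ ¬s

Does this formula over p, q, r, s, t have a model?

Suppose r = False.
Suppose t = False.
From the singleton clause (¬s), s = False.
From the singleton clause (¬q), q = False.
From the singleton clause (p), p = True.
This assignment satisfies each clause.
A satisfying assignment: p=True,  q=False,  r=False,  s=False,  t=False.

Yes, satisfiable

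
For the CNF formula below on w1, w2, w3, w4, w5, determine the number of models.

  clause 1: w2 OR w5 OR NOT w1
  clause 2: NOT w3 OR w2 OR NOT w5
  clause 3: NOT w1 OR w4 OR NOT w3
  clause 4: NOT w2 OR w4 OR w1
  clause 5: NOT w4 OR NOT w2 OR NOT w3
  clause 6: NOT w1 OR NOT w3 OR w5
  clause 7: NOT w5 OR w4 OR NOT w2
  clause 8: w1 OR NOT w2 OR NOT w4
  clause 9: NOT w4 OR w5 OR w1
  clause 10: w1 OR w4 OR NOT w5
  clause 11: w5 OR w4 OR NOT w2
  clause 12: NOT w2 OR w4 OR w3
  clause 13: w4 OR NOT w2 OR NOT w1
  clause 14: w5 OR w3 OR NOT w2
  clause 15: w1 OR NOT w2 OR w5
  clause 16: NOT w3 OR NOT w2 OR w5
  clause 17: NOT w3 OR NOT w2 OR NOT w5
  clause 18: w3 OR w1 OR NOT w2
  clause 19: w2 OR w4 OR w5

There are 2^5 = 32 truth assignments over (w1, w2, w3, w4, w5).
Split on w4. With w4 = true, the clauses containing w4 are satisfied and NOT w4 drops from the rest; 3 of the 2^4 = 16 assignments to the other variables satisfy what remains.
With w4 = false, by the same count on the reduced clause set, 1 assignment works.
Total: 3 + 1 = 4.

4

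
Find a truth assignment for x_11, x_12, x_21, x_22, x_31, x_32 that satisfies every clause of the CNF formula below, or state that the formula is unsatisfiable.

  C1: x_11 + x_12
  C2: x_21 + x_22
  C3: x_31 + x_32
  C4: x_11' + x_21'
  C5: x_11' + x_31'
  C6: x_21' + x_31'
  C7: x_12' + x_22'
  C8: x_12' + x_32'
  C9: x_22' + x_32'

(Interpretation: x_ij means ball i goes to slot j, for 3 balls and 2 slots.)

Branch on x_11: set x_11 = 1.
Unit clause (x_21') forces x_21 = 0.
Unit clause (x_22) forces x_22 = 1.
Unit clause (x_31') forces x_31 = 0.
Unit clause (x_32) forces x_32 = 1.
Now (x_32') is unsatisfied and unit — conflict.
So x_11 must be the other value — set x_11 = 0.
Unit clause (x_12) forces x_12 = 1.
Unit clause (x_22') forces x_22 = 0.
Unit clause (x_21) forces x_21 = 1.
Unit clause (x_31') forces x_31 = 0.
Unit clause (x_32) forces x_32 = 1.
Now (x_32') is unsatisfied and unit — conflict.
Either choice for x_11 ends in contradiction.

UNSATISFIABLE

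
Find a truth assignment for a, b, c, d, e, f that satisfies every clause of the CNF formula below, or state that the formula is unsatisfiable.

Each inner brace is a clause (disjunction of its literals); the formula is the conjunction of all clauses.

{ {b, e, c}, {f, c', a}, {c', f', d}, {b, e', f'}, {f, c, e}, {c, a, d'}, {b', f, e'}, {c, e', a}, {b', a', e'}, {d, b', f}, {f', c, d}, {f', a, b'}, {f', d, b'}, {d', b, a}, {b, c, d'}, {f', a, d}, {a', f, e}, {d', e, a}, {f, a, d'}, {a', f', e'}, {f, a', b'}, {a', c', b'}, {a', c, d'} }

a: 1; b: 0; c: 0; d: 0; e: 1; f: 0

Suppose b = 0.
Suppose e = 1.
The clause (f') is unit, so f = 0.
Suppose c = 0.
The clause (a) is unit, so a = 1.
The clause (d') is unit, so d = 0.
Every clause now holds.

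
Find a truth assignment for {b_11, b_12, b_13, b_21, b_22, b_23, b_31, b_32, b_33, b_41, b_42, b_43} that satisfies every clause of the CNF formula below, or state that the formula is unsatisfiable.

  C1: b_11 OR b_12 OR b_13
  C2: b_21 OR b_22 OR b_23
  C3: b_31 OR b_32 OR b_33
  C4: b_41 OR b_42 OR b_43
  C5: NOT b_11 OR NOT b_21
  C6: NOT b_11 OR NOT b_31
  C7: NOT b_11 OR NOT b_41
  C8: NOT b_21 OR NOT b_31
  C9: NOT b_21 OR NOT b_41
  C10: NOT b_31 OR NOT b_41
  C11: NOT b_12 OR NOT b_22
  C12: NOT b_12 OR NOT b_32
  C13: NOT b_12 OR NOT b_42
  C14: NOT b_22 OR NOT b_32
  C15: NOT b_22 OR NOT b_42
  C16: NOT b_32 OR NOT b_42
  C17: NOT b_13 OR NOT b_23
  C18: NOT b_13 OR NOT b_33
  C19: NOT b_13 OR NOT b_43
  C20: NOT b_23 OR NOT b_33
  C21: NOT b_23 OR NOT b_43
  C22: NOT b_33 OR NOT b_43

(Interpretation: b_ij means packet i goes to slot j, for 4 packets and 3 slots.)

UNSATISFIABLE

Try b_11 = false.
Try b_12 = true.
The clause (NOT b_22) is unit, so b_22 = false.
The clause (NOT b_32) is unit, so b_32 = false.
The clause (NOT b_42) is unit, so b_42 = false.
Try b_21 = true.
The clause (NOT b_31) is unit, so b_31 = false.
The clause (b_33) is unit, so b_33 = true.
The clause (NOT b_41) is unit, so b_41 = false.
The clause (b_43) is unit, so b_43 = true.
That conflicts with the unit clause (NOT b_43).
That branch fails; take b_21 = false instead.
The clause (b_23) is unit, so b_23 = true.
The clause (NOT b_13) is unit, so b_13 = false.
The clause (NOT b_33) is unit, so b_33 = false.
The clause (b_31) is unit, so b_31 = true.
The clause (NOT b_41) is unit, so b_41 = false.
The clause (b_43) is unit, so b_43 = true.
That conflicts with the unit clause (NOT b_43).
Either choice for b_21 ends in contradiction.
That branch fails; take b_12 = false instead.
The clause (b_13) is unit, so b_13 = true.
The clause (NOT b_23) is unit, so b_23 = false.
The clause (NOT b_33) is unit, so b_33 = false.
The clause (NOT b_43) is unit, so b_43 = false.
Try b_21 = true.
The clause (NOT b_31) is unit, so b_31 = false.
The clause (b_32) is unit, so b_32 = true.
The clause (NOT b_41) is unit, so b_41 = false.
The clause (b_42) is unit, so b_42 = true.
That conflicts with the unit clause (NOT b_42).
That branch fails; take b_21 = false instead.
The clause (b_22) is unit, so b_22 = true.
The clause (NOT b_32) is unit, so b_32 = false.
The clause (b_31) is unit, so b_31 = true.
The clause (NOT b_41) is unit, so b_41 = false.
The clause (b_42) is unit, so b_42 = true.
That conflicts with the unit clause (NOT b_42).
Either choice for b_21 ends in contradiction.
Either choice for b_12 ends in contradiction.
That branch fails; take b_11 = true instead.
The clause (NOT b_21) is unit, so b_21 = false.
The clause (NOT b_31) is unit, so b_31 = false.
The clause (NOT b_41) is unit, so b_41 = false.
Try b_22 = true.
The clause (NOT b_12) is unit, so b_12 = false.
The clause (NOT b_32) is unit, so b_32 = false.
The clause (b_33) is unit, so b_33 = true.
The clause (NOT b_42) is unit, so b_42 = false.
The clause (b_43) is unit, so b_43 = true.
That conflicts with the unit clause (NOT b_43).
That branch fails; take b_22 = false instead.
The clause (b_23) is unit, so b_23 = true.
The clause (NOT b_13) is unit, so b_13 = false.
The clause (NOT b_33) is unit, so b_33 = false.
The clause (b_32) is unit, so b_32 = true.
The clause (NOT b_12) is unit, so b_12 = false.
The clause (NOT b_42) is unit, so b_42 = false.
The clause (b_43) is unit, so b_43 = true.
That conflicts with the unit clause (NOT b_43).
Either choice for b_22 ends in contradiction.
Either choice for b_11 ends in contradiction.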